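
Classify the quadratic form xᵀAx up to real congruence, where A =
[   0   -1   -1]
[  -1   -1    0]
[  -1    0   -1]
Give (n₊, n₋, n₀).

step 0: pivot -1 → sign −
step 1: pivot 1 → sign +
step 2: pivot -2 → sign −
signature = (1, 2, 0)

Answer: (1, 2, 0)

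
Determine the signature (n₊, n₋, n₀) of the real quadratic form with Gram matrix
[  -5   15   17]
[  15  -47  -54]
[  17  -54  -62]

step 0: pivot -5 → sign −
step 1: pivot -2 → sign −
step 2: pivot 3/10 → sign +
signature = (1, 2, 0)

Answer: (1, 2, 0)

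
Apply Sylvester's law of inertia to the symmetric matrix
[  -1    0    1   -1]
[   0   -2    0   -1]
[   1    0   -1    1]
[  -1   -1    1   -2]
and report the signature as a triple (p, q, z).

Answer: (0, 3, 1)

Derivation:
step 0: pivot -1 → sign −
step 1: pivot -2 → sign −
step 2: pivot -1/2 → sign −
step 3: row/col 3 already zero → sign 0
signature = (0, 3, 1)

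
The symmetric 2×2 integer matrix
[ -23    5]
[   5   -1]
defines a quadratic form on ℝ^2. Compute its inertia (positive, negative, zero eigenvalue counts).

step 0: pivot -23 → sign −
step 1: pivot 2/23 → sign +
signature = (1, 1, 0)

Answer: (1, 1, 0)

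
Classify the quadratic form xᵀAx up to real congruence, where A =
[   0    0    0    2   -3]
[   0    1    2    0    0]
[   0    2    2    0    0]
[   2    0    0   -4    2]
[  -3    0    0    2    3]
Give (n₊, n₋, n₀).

Answer: (2, 2, 1)

Derivation:
step 0: pivot 1 → sign +
step 1: pivot -2 → sign −
step 2: pivot -4 → sign −
step 3: pivot 1 → sign +
step 4: row/col 4 already zero → sign 0
signature = (2, 2, 1)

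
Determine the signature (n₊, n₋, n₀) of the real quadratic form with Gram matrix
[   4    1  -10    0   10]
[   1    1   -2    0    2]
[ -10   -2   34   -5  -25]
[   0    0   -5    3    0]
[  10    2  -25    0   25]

Answer: (4, 1, 0)

Derivation:
step 0: pivot 4 → sign +
step 1: pivot 3/4 → sign +
step 2: pivot 26/3 → sign +
step 3: pivot 3/26 → sign +
step 4: pivot -2/3 → sign −
signature = (4, 1, 0)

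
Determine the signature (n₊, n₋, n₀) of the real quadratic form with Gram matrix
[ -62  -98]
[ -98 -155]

Answer: (0, 2, 0)

Derivation:
step 0: pivot -62 → sign −
step 1: pivot -3/31 → sign −
signature = (0, 2, 0)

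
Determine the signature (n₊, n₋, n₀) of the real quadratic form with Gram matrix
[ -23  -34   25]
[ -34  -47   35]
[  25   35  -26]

step 0: pivot -23 → sign −
step 1: pivot 75/23 → sign +
step 2: row/col 2 already zero → sign 0
signature = (1, 1, 1)

Answer: (1, 1, 1)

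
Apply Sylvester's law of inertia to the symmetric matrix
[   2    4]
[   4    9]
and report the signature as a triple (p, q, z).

Answer: (2, 0, 0)

Derivation:
step 0: pivot 2 → sign +
step 1: pivot 1 → sign +
signature = (2, 0, 0)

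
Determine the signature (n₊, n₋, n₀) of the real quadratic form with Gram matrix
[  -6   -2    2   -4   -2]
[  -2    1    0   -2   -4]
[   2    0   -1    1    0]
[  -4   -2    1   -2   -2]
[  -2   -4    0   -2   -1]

Answer: (2, 3, 0)

Derivation:
step 0: pivot -6 → sign −
step 1: pivot 5/3 → sign +
step 2: pivot -3/5 → sign −
step 3: pivot 1 → sign +
step 4: pivot -1/3 → sign −
signature = (2, 3, 0)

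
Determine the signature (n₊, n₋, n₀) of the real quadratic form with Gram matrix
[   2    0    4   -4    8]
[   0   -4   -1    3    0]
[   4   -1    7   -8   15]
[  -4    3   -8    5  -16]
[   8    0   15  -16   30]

Answer: (2, 3, 0)

Derivation:
step 0: pivot 2 → sign +
step 1: pivot -4 → sign −
step 2: pivot -3/4 → sign −
step 3: pivot -2/3 → sign −
step 4: pivot 3/2 → sign +
signature = (2, 3, 0)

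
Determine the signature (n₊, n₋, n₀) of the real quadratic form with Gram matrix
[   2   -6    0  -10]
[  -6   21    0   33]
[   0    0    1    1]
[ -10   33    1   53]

step 0: pivot 2 → sign +
step 1: pivot 3 → sign +
step 2: pivot 1 → sign +
step 3: pivot -1 → sign −
signature = (3, 1, 0)

Answer: (3, 1, 0)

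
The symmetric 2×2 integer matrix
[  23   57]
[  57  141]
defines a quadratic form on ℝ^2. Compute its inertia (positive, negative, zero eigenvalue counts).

step 0: pivot 23 → sign +
step 1: pivot -6/23 → sign −
signature = (1, 1, 0)

Answer: (1, 1, 0)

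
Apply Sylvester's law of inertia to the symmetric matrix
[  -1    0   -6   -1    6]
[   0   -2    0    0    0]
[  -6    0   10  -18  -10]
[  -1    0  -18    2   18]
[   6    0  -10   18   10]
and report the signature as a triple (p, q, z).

step 0: pivot -1 → sign −
step 1: pivot -2 → sign −
step 2: pivot 46 → sign +
step 3: pivot -3/23 → sign −
step 4: row/col 4 already zero → sign 0
signature = (1, 3, 1)

Answer: (1, 3, 1)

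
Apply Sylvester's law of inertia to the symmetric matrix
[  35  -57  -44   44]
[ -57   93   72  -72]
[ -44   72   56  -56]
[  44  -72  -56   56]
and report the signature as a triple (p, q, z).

Answer: (2, 0, 2)

Derivation:
step 0: pivot 35 → sign +
step 1: pivot 6/35 → sign +
step 2: row/col 2 already zero → sign 0
step 3: row/col 3 already zero → sign 0
signature = (2, 0, 2)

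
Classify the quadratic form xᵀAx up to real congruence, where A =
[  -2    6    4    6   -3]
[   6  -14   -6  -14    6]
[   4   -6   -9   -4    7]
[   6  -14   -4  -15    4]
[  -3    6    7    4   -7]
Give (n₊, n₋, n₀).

step 0: pivot -2 → sign −
step 1: pivot 4 → sign +
step 2: pivot -10 → sign −
step 3: pivot -3/5 → sign −
step 4: pivot -3/8 → sign −
signature = (1, 4, 0)

Answer: (1, 4, 0)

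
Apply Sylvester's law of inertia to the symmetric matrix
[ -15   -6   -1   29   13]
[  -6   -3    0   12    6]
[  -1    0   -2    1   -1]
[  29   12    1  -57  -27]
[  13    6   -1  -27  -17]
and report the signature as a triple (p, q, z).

Answer: (0, 5, 0)

Derivation:
step 0: pivot -15 → sign −
step 1: pivot -3/5 → sign −
step 2: pivot -5/3 → sign −
step 3: pivot -2/5 → sign −
step 4: pivot -2 → sign −
signature = (0, 5, 0)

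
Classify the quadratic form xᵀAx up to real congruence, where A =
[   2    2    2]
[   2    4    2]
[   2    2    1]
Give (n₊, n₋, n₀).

Answer: (2, 1, 0)

Derivation:
step 0: pivot 2 → sign +
step 1: pivot 2 → sign +
step 2: pivot -1 → sign −
signature = (2, 1, 0)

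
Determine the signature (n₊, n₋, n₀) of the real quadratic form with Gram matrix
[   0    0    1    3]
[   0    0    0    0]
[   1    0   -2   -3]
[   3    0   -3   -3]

step 0: pivot -2 → sign −
step 1: pivot 1/2 → sign +
step 2: pivot -3 → sign −
step 3: row/col 3 already zero → sign 0
signature = (1, 2, 1)

Answer: (1, 2, 1)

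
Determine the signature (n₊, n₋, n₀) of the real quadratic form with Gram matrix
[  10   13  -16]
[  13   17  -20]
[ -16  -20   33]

step 0: pivot 10 → sign +
step 1: pivot 1/10 → sign +
step 2: pivot 1 → sign +
signature = (3, 0, 0)

Answer: (3, 0, 0)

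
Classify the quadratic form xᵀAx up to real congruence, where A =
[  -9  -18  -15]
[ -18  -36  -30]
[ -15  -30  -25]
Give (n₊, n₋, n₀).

step 0: pivot -9 → sign −
step 1: row/col 1 already zero → sign 0
step 2: row/col 2 already zero → sign 0
signature = (0, 1, 2)

Answer: (0, 1, 2)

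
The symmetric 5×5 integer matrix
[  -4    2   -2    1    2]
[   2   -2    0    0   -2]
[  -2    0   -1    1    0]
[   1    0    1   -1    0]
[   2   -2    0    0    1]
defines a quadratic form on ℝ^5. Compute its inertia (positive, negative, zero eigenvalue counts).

Answer: (2, 3, 0)

Derivation:
step 0: pivot -4 → sign −
step 1: pivot -1 → sign −
step 2: pivot 1 → sign +
step 3: pivot -1/2 → sign −
step 4: pivot 3 → sign +
signature = (2, 3, 0)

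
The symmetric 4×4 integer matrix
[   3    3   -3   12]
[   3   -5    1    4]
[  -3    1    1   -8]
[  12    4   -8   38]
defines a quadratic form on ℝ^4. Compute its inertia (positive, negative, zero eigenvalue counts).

step 0: pivot 3 → sign +
step 1: pivot -8 → sign −
step 2: pivot -2 → sign −
step 3: row/col 3 already zero → sign 0
signature = (1, 2, 1)

Answer: (1, 2, 1)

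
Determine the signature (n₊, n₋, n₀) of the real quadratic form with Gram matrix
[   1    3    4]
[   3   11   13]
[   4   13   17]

step 0: pivot 1 → sign +
step 1: pivot 2 → sign +
step 2: pivot 1/2 → sign +
signature = (3, 0, 0)

Answer: (3, 0, 0)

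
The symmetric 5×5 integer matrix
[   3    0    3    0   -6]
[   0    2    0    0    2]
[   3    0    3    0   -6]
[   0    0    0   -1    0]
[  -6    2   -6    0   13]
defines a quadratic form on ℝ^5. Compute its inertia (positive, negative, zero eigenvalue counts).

Answer: (2, 2, 1)

Derivation:
step 0: pivot 3 → sign +
step 1: pivot 2 → sign +
step 2: pivot -1 → sign −
step 3: pivot -1 → sign −
step 4: row/col 4 already zero → sign 0
signature = (2, 2, 1)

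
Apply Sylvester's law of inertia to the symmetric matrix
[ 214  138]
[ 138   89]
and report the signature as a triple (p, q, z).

step 0: pivot 214 → sign +
step 1: pivot 1/107 → sign +
signature = (2, 0, 0)

Answer: (2, 0, 0)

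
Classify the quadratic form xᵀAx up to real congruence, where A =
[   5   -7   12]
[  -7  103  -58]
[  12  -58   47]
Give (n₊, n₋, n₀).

Answer: (2, 1, 0)

Derivation:
step 0: pivot 5 → sign +
step 1: pivot 466/5 → sign +
step 2: pivot -3/233 → sign −
signature = (2, 1, 0)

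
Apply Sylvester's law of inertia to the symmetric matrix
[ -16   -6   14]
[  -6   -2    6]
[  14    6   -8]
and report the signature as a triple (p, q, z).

Answer: (2, 1, 0)

Derivation:
step 0: pivot -16 → sign −
step 1: pivot 1/4 → sign +
step 2: pivot 2 → sign +
signature = (2, 1, 0)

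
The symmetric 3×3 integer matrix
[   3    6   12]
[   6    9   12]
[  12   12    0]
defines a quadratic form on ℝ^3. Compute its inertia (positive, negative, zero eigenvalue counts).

Answer: (1, 1, 1)

Derivation:
step 0: pivot 3 → sign +
step 1: pivot -3 → sign −
step 2: row/col 2 already zero → sign 0
signature = (1, 1, 1)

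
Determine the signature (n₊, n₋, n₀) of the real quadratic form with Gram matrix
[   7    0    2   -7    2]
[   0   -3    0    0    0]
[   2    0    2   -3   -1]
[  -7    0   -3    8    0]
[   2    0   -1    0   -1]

Answer: (3, 2, 0)

Derivation:
step 0: pivot 7 → sign +
step 1: pivot -3 → sign −
step 2: pivot 10/7 → sign +
step 3: pivot 3/10 → sign +
step 4: pivot -6 → sign −
signature = (3, 2, 0)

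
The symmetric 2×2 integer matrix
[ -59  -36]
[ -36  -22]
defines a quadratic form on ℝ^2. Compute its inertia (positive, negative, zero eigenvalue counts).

Answer: (0, 2, 0)

Derivation:
step 0: pivot -59 → sign −
step 1: pivot -2/59 → sign −
signature = (0, 2, 0)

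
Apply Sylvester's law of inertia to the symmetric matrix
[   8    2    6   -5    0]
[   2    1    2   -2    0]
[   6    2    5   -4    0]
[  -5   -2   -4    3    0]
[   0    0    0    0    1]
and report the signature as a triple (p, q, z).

Answer: (4, 1, 0)

Derivation:
step 0: pivot 8 → sign +
step 1: pivot 1/2 → sign +
step 2: pivot -5/4 → sign −
step 3: pivot 1/5 → sign +
step 4: pivot 1 → sign +
signature = (4, 1, 0)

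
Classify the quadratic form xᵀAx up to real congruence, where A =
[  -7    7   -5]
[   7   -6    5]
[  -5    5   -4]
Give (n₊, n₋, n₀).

step 0: pivot -7 → sign −
step 1: pivot 1 → sign +
step 2: pivot -3/7 → sign −
signature = (1, 2, 0)

Answer: (1, 2, 0)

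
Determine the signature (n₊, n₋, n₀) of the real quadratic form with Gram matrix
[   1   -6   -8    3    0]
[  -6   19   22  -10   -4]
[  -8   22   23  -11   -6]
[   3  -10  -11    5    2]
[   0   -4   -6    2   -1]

step 0: pivot 1 → sign +
step 1: pivot -17 → sign −
step 2: pivot -21/17 → sign −
step 3: pivot 5/21 → sign +
step 4: pivot -1/5 → sign −
signature = (2, 3, 0)

Answer: (2, 3, 0)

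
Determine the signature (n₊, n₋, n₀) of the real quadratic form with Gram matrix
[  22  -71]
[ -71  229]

Answer: (1, 1, 0)

Derivation:
step 0: pivot 22 → sign +
step 1: pivot -3/22 → sign −
signature = (1, 1, 0)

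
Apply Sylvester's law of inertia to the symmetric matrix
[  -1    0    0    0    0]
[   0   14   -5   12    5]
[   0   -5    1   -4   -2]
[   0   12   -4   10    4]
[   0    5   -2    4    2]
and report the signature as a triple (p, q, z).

Answer: (2, 3, 0)

Derivation:
step 0: pivot -1 → sign −
step 1: pivot 14 → sign +
step 2: pivot -11/14 → sign −
step 3: pivot -2/11 → sign −
step 4: pivot 1 → sign +
signature = (2, 3, 0)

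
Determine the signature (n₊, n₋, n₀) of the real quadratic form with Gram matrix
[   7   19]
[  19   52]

step 0: pivot 7 → sign +
step 1: pivot 3/7 → sign +
signature = (2, 0, 0)

Answer: (2, 0, 0)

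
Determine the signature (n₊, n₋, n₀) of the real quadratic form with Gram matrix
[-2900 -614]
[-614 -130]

Answer: (0, 2, 0)

Derivation:
step 0: pivot -2900 → sign −
step 1: pivot -1/725 → sign −
signature = (0, 2, 0)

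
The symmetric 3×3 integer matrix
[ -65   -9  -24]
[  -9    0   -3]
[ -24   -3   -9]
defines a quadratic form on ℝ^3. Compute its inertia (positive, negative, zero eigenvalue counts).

Answer: (1, 2, 0)

Derivation:
step 0: pivot -65 → sign −
step 1: pivot 81/65 → sign +
step 2: pivot -2/9 → sign −
signature = (1, 2, 0)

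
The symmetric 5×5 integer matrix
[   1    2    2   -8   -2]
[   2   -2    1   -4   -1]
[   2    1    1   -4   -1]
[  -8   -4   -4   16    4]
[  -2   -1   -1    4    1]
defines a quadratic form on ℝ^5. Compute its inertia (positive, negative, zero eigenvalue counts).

step 0: pivot 1 → sign +
step 1: pivot -6 → sign −
step 2: pivot -3/2 → sign −
step 3: row/col 3 already zero → sign 0
step 4: row/col 4 already zero → sign 0
signature = (1, 2, 2)

Answer: (1, 2, 2)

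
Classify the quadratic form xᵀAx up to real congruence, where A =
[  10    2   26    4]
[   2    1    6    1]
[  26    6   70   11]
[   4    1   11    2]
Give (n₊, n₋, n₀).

Answer: (4, 0, 0)

Derivation:
step 0: pivot 10 → sign +
step 1: pivot 3/5 → sign +
step 2: pivot 4/3 → sign +
step 3: pivot 1/4 → sign +
signature = (4, 0, 0)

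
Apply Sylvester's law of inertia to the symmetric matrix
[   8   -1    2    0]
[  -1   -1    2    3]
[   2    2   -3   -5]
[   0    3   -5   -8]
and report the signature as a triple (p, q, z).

step 0: pivot 8 → sign +
step 1: pivot -9/8 → sign −
step 2: pivot 1 → sign +
step 3: pivot -1 → sign −
signature = (2, 2, 0)

Answer: (2, 2, 0)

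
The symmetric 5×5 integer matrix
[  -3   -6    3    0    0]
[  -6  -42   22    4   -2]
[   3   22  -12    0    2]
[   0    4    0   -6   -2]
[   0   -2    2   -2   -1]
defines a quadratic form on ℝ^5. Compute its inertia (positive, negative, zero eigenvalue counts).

step 0: pivot -3 → sign −
step 1: pivot -30 → sign −
step 2: pivot -7/15 → sign −
step 3: pivot 30/7 → sign +
step 4: pivot 1/15 → sign +
signature = (2, 3, 0)

Answer: (2, 3, 0)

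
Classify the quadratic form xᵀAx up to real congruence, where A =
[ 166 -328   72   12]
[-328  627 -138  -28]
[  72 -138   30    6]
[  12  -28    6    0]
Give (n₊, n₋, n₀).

step 0: pivot 166 → sign +
step 1: pivot -1751/83 → sign −
step 2: pivot -642/1751 → sign −
step 3: pivot 2/107 → sign +
signature = (2, 2, 0)

Answer: (2, 2, 0)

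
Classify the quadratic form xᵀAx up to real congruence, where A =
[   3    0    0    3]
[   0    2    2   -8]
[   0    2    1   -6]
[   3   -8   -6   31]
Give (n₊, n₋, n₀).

step 0: pivot 3 → sign +
step 1: pivot 2 → sign +
step 2: pivot -1 → sign −
step 3: row/col 3 already zero → sign 0
signature = (2, 1, 1)

Answer: (2, 1, 1)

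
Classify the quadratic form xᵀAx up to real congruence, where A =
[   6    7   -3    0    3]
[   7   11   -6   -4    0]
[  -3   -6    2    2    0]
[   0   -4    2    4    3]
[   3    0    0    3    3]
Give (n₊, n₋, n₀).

step 0: pivot 6 → sign +
step 1: pivot 17/6 → sign +
step 2: pivot -29/17 → sign −
step 3: pivot -8/29 → sign −
step 4: pivot -3/8 → sign −
signature = (2, 3, 0)

Answer: (2, 3, 0)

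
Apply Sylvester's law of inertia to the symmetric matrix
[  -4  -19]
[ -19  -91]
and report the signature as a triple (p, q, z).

Answer: (0, 2, 0)

Derivation:
step 0: pivot -4 → sign −
step 1: pivot -3/4 → sign −
signature = (0, 2, 0)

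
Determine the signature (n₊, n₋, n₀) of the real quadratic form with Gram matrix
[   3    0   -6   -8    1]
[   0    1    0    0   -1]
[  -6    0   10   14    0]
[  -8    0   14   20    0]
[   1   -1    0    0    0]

step 0: pivot 3 → sign +
step 1: pivot 1 → sign +
step 2: pivot -2 → sign −
step 3: pivot 2/3 → sign +
step 4: row/col 4 already zero → sign 0
signature = (3, 1, 1)

Answer: (3, 1, 1)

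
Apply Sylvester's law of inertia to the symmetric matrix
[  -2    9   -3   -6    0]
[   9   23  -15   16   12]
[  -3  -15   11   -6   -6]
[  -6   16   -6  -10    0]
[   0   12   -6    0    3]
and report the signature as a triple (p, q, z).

Answer: (4, 1, 0)

Derivation:
step 0: pivot -2 → sign −
step 1: pivot 127/2 → sign +
step 2: pivot 344/127 → sign +
step 3: pivot 405/86 → sign +
step 4: pivot 1/45 → sign +
signature = (4, 1, 0)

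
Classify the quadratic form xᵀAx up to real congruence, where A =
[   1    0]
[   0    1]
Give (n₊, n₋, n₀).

Answer: (2, 0, 0)

Derivation:
step 0: pivot 1 → sign +
step 1: pivot 1 → sign +
signature = (2, 0, 0)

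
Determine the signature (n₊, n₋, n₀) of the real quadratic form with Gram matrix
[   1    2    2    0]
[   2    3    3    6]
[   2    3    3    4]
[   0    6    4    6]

step 0: pivot 1 → sign +
step 1: pivot -1 → sign −
step 2: pivot 42 → sign +
step 3: pivot -2/21 → sign −
signature = (2, 2, 0)

Answer: (2, 2, 0)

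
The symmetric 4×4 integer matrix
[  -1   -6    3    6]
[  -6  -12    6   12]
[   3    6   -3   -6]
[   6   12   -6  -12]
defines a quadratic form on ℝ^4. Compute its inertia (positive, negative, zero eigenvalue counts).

step 0: pivot -1 → sign −
step 1: pivot 24 → sign +
step 2: row/col 2 already zero → sign 0
step 3: row/col 3 already zero → sign 0
signature = (1, 1, 2)

Answer: (1, 1, 2)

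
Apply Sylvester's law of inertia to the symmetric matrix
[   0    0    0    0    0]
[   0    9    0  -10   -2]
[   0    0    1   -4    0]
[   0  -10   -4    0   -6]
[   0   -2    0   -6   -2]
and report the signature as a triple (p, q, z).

Answer: (3, 1, 1)

Derivation:
step 0: pivot 9 → sign +
step 1: pivot 1 → sign +
step 2: pivot -244/9 → sign −
step 3: pivot 3/61 → sign +
step 4: row/col 4 already zero → sign 0
signature = (3, 1, 1)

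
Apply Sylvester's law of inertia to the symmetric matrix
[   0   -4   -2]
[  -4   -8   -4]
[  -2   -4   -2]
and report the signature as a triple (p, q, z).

Answer: (1, 1, 1)

Derivation:
step 0: pivot -8 → sign −
step 1: pivot 2 → sign +
step 2: row/col 2 already zero → sign 0
signature = (1, 1, 1)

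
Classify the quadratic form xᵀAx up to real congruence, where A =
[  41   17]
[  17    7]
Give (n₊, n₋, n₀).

Answer: (1, 1, 0)

Derivation:
step 0: pivot 41 → sign +
step 1: pivot -2/41 → sign −
signature = (1, 1, 0)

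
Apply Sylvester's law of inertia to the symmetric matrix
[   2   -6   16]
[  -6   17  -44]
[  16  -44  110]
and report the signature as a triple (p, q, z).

step 0: pivot 2 → sign +
step 1: pivot -1 → sign −
step 2: pivot -2 → sign −
signature = (1, 2, 0)

Answer: (1, 2, 0)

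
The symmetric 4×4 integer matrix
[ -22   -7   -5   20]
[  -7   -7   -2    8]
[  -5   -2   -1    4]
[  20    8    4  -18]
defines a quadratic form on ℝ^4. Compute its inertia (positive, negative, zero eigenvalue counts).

step 0: pivot -22 → sign −
step 1: pivot -105/22 → sign −
step 2: pivot 6/35 → sign +
step 3: pivot -2 → sign −
signature = (1, 3, 0)

Answer: (1, 3, 0)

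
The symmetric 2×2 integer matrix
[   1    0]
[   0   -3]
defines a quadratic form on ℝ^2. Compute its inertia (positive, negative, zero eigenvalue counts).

Answer: (1, 1, 0)

Derivation:
step 0: pivot 1 → sign +
step 1: pivot -3 → sign −
signature = (1, 1, 0)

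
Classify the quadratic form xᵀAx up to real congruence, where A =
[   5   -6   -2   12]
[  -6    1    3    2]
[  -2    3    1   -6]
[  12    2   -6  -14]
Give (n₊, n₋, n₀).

step 0: pivot 5 → sign +
step 1: pivot -31/5 → sign −
step 2: pivot 8/31 → sign +
step 3: row/col 3 already zero → sign 0
signature = (2, 1, 1)

Answer: (2, 1, 1)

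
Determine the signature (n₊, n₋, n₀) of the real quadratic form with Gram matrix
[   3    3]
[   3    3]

Answer: (1, 0, 1)

Derivation:
step 0: pivot 3 → sign +
step 1: row/col 1 already zero → sign 0
signature = (1, 0, 1)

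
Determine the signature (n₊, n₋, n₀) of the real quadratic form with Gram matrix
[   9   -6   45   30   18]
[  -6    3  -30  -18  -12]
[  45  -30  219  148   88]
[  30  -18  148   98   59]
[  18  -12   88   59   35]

Answer: (2, 3, 0)

Derivation:
step 0: pivot 9 → sign +
step 1: pivot -1 → sign −
step 2: pivot -6 → sign −
step 3: pivot 8/3 → sign +
step 4: pivot -3/8 → sign −
signature = (2, 3, 0)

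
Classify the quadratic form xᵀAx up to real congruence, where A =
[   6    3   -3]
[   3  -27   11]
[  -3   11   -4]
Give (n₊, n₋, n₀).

step 0: pivot 6 → sign +
step 1: pivot -57/2 → sign −
step 2: pivot -1/57 → sign −
signature = (1, 2, 0)

Answer: (1, 2, 0)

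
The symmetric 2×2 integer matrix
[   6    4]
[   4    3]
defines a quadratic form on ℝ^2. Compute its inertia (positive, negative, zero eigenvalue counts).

step 0: pivot 6 → sign +
step 1: pivot 1/3 → sign +
signature = (2, 0, 0)

Answer: (2, 0, 0)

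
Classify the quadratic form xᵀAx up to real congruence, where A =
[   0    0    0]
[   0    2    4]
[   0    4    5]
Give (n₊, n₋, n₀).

Answer: (1, 1, 1)

Derivation:
step 0: pivot 2 → sign +
step 1: pivot -3 → sign −
step 2: row/col 2 already zero → sign 0
signature = (1, 1, 1)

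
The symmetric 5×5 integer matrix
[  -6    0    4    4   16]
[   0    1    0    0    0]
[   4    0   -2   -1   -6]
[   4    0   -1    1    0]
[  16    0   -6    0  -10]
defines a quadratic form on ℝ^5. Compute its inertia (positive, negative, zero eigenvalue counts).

Answer: (3, 2, 0)

Derivation:
step 0: pivot -6 → sign −
step 1: pivot 1 → sign +
step 2: pivot 2/3 → sign +
step 3: pivot -1/2 → sign −
step 4: pivot 2 → sign +
signature = (3, 2, 0)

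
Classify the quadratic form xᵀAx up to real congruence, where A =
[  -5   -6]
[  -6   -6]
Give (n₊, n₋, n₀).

step 0: pivot -5 → sign −
step 1: pivot 6/5 → sign +
signature = (1, 1, 0)

Answer: (1, 1, 0)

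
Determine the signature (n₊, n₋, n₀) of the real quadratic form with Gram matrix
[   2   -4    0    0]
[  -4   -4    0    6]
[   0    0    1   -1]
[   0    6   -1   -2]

Answer: (2, 1, 1)

Derivation:
step 0: pivot 2 → sign +
step 1: pivot -12 → sign −
step 2: pivot 1 → sign +
step 3: row/col 3 already zero → sign 0
signature = (2, 1, 1)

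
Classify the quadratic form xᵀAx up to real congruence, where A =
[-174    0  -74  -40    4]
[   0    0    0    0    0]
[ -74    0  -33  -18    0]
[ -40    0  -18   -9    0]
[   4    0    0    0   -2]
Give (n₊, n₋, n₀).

step 0: pivot -174 → sign −
step 1: pivot -133/87 → sign −
step 2: pivot 111/133 → sign +
step 3: pivot -2/37 → sign −
step 4: row/col 4 already zero → sign 0
signature = (1, 3, 1)

Answer: (1, 3, 1)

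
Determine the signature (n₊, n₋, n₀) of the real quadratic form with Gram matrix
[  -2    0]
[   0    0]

Answer: (0, 1, 1)

Derivation:
step 0: pivot -2 → sign −
step 1: row/col 1 already zero → sign 0
signature = (0, 1, 1)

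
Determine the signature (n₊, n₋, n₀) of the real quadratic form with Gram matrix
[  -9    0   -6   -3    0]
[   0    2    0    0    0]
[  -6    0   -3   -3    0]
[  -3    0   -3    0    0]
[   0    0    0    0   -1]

step 0: pivot -9 → sign −
step 1: pivot 2 → sign +
step 2: pivot 1 → sign +
step 3: pivot -1 → sign −
step 4: row/col 4 already zero → sign 0
signature = (2, 2, 1)

Answer: (2, 2, 1)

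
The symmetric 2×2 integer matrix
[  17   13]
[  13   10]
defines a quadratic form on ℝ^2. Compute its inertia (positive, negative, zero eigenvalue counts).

Answer: (2, 0, 0)

Derivation:
step 0: pivot 17 → sign +
step 1: pivot 1/17 → sign +
signature = (2, 0, 0)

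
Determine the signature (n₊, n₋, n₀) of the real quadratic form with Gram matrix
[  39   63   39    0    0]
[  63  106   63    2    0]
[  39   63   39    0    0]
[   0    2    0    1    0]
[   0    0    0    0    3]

Answer: (4, 0, 1)

Derivation:
step 0: pivot 39 → sign +
step 1: pivot 55/13 → sign +
step 2: pivot 3/55 → sign +
step 3: pivot 3 → sign +
step 4: row/col 4 already zero → sign 0
signature = (4, 0, 1)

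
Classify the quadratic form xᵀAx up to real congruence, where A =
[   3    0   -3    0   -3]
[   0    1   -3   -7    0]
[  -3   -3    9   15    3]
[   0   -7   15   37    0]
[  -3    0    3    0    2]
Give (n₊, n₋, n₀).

step 0: pivot 3 → sign +
step 1: pivot 1 → sign +
step 2: pivot -3 → sign −
step 3: pivot -1 → sign −
step 4: row/col 4 already zero → sign 0
signature = (2, 2, 1)

Answer: (2, 2, 1)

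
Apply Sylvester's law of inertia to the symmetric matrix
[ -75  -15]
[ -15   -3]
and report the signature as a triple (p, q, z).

step 0: pivot -75 → sign −
step 1: row/col 1 already zero → sign 0
signature = (0, 1, 1)

Answer: (0, 1, 1)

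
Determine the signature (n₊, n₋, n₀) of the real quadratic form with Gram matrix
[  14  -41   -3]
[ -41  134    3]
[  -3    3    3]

step 0: pivot 14 → sign +
step 1: pivot 195/14 → sign +
step 2: pivot -3/65 → sign −
signature = (2, 1, 0)

Answer: (2, 1, 0)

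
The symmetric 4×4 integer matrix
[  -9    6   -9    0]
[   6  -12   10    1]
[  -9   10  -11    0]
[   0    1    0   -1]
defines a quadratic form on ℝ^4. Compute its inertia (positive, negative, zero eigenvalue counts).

step 0: pivot -9 → sign −
step 1: pivot -8 → sign −
step 2: pivot -7/8 → sign −
step 3: pivot 2/7 → sign +
signature = (1, 3, 0)

Answer: (1, 3, 0)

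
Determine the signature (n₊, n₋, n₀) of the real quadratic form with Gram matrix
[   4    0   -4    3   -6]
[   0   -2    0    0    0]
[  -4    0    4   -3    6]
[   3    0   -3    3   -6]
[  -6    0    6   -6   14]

step 0: pivot 4 → sign +
step 1: pivot -2 → sign −
step 2: pivot 3/4 → sign +
step 3: pivot 2 → sign +
step 4: row/col 4 already zero → sign 0
signature = (3, 1, 1)

Answer: (3, 1, 1)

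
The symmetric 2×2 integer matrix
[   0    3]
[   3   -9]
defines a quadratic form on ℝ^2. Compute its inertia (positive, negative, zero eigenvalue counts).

step 0: pivot -9 → sign −
step 1: pivot 1 → sign +
signature = (1, 1, 0)

Answer: (1, 1, 0)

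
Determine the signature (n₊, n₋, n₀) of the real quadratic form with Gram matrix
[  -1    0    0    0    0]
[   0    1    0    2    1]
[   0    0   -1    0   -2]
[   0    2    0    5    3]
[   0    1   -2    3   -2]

step 0: pivot -1 → sign −
step 1: pivot 1 → sign +
step 2: pivot -1 → sign −
step 3: pivot 1 → sign +
step 4: row/col 4 already zero → sign 0
signature = (2, 2, 1)

Answer: (2, 2, 1)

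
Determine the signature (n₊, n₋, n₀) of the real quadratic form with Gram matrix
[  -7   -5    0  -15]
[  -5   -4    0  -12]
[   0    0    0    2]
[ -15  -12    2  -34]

Answer: (1, 3, 0)

Derivation:
step 0: pivot -7 → sign −
step 1: pivot -3/7 → sign −
step 2: pivot 2 → sign +
step 3: pivot -2 → sign −
signature = (1, 3, 0)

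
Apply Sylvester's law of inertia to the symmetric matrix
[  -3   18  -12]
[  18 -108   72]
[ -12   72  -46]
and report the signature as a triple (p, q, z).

step 0: pivot -3 → sign −
step 1: pivot 2 → sign +
step 2: row/col 2 already zero → sign 0
signature = (1, 1, 1)

Answer: (1, 1, 1)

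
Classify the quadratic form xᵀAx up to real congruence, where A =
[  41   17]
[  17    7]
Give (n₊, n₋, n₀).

Answer: (1, 1, 0)

Derivation:
step 0: pivot 41 → sign +
step 1: pivot -2/41 → sign −
signature = (1, 1, 0)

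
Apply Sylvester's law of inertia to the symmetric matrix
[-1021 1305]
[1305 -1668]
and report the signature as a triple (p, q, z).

step 0: pivot -1021 → sign −
step 1: pivot -3/1021 → sign −
signature = (0, 2, 0)

Answer: (0, 2, 0)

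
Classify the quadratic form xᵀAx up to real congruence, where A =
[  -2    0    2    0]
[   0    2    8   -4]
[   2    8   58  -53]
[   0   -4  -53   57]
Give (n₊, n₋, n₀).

step 0: pivot -2 → sign −
step 1: pivot 2 → sign +
step 2: pivot 28 → sign +
step 3: pivot 3/28 → sign +
signature = (3, 1, 0)

Answer: (3, 1, 0)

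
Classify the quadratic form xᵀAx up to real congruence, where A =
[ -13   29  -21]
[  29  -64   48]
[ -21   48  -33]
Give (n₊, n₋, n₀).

step 0: pivot -13 → sign −
step 1: pivot 9/13 → sign +
step 2: pivot -1 → sign −
signature = (1, 2, 0)

Answer: (1, 2, 0)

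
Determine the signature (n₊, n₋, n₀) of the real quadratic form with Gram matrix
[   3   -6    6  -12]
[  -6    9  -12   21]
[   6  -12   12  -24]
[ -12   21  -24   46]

step 0: pivot 3 → sign +
step 1: pivot -3 → sign −
step 2: pivot 1 → sign +
step 3: row/col 3 already zero → sign 0
signature = (2, 1, 1)

Answer: (2, 1, 1)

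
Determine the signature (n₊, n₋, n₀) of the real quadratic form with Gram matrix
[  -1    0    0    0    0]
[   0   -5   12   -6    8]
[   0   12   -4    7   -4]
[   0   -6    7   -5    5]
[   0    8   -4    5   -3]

step 0: pivot -1 → sign −
step 1: pivot -5 → sign −
step 2: pivot 124/5 → sign +
step 3: pivot -1/124 → sign −
step 4: pivot 1 → sign +
signature = (2, 3, 0)

Answer: (2, 3, 0)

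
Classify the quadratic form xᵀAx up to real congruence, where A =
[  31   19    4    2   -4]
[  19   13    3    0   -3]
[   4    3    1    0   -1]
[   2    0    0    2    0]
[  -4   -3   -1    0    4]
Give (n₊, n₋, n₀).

step 0: pivot 31 → sign +
step 1: pivot 42/31 → sign +
step 2: pivot 11/42 → sign +
step 3: pivot 6/11 → sign +
step 4: pivot 3 → sign +
signature = (5, 0, 0)

Answer: (5, 0, 0)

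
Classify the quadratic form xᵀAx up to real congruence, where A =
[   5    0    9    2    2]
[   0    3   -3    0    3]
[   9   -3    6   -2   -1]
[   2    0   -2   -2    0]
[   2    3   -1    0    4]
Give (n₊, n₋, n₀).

step 0: pivot 5 → sign +
step 1: pivot 3 → sign +
step 2: pivot -66/5 → sign −
step 3: pivot -14/33 → sign −
step 4: pivot 3/7 → sign +
signature = (3, 2, 0)

Answer: (3, 2, 0)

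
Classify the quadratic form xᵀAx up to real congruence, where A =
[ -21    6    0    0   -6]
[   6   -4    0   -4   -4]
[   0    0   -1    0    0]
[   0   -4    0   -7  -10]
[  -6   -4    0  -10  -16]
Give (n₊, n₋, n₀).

step 0: pivot -21 → sign −
step 1: pivot -16/7 → sign −
step 2: pivot -1 → sign −
step 3: row/col 3 already zero → sign 0
step 4: row/col 4 already zero → sign 0
signature = (0, 3, 2)

Answer: (0, 3, 2)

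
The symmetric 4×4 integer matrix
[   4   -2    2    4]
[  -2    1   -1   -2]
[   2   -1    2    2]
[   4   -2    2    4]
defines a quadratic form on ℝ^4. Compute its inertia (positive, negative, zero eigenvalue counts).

Answer: (2, 0, 2)

Derivation:
step 0: pivot 4 → sign +
step 1: pivot 1 → sign +
step 2: row/col 2 already zero → sign 0
step 3: row/col 3 already zero → sign 0
signature = (2, 0, 2)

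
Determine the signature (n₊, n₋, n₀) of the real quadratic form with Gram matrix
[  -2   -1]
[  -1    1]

Answer: (1, 1, 0)

Derivation:
step 0: pivot -2 → sign −
step 1: pivot 3/2 → sign +
signature = (1, 1, 0)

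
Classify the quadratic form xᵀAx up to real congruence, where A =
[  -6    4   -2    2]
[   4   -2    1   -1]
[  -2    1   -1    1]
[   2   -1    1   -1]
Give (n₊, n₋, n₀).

step 0: pivot -6 → sign −
step 1: pivot 2/3 → sign +
step 2: pivot -1/2 → sign −
step 3: row/col 3 already zero → sign 0
signature = (1, 2, 1)

Answer: (1, 2, 1)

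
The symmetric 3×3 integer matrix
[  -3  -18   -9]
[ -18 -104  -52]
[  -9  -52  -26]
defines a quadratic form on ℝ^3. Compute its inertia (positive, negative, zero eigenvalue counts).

Answer: (1, 1, 1)

Derivation:
step 0: pivot -3 → sign −
step 1: pivot 4 → sign +
step 2: row/col 2 already zero → sign 0
signature = (1, 1, 1)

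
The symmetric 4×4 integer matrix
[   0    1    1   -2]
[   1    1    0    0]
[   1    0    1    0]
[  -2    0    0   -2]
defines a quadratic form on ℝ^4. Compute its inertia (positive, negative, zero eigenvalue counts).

Answer: (2, 1, 1)

Derivation:
step 0: pivot 1 → sign +
step 1: pivot -1 → sign −
step 2: pivot 2 → sign +
step 3: row/col 3 already zero → sign 0
signature = (2, 1, 1)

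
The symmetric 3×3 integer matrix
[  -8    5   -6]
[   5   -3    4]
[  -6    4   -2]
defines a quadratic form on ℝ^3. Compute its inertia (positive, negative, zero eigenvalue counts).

step 0: pivot -8 → sign −
step 1: pivot 1/8 → sign +
step 2: pivot 2 → sign +
signature = (2, 1, 0)

Answer: (2, 1, 0)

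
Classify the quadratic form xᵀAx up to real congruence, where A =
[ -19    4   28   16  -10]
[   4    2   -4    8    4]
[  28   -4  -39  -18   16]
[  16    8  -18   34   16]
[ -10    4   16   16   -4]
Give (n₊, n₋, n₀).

Answer: (2, 2, 1)

Derivation:
step 0: pivot -19 → sign −
step 1: pivot 54/19 → sign +
step 2: pivot 1 → sign +
step 3: pivot -2 → sign −
step 4: row/col 4 already zero → sign 0
signature = (2, 2, 1)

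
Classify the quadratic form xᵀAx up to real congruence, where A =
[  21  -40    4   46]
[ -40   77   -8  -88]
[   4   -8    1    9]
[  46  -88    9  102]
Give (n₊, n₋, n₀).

step 0: pivot 21 → sign +
step 1: pivot 17/21 → sign +
step 2: pivot 1/17 → sign +
step 3: pivot 1 → sign +
signature = (4, 0, 0)

Answer: (4, 0, 0)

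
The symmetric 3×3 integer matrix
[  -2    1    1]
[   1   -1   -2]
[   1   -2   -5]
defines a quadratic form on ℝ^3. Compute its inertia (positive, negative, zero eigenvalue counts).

Answer: (0, 2, 1)

Derivation:
step 0: pivot -2 → sign −
step 1: pivot -1/2 → sign −
step 2: row/col 2 already zero → sign 0
signature = (0, 2, 1)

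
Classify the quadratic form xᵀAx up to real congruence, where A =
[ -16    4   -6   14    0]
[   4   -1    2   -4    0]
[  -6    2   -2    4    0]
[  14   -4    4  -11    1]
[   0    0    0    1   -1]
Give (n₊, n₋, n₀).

Answer: (1, 3, 1)

Derivation:
step 0: pivot -16 → sign −
step 1: pivot 1/4 → sign +
step 2: pivot -1 → sign −
step 3: pivot -1 → sign −
step 4: row/col 4 already zero → sign 0
signature = (1, 3, 1)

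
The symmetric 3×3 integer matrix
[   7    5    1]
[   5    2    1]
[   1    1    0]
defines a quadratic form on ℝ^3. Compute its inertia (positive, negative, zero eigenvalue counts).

step 0: pivot 7 → sign +
step 1: pivot -11/7 → sign −
step 2: pivot -1/11 → sign −
signature = (1, 2, 0)

Answer: (1, 2, 0)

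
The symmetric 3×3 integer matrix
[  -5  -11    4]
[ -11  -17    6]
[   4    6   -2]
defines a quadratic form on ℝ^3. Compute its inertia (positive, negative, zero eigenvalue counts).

Answer: (2, 1, 0)

Derivation:
step 0: pivot -5 → sign −
step 1: pivot 36/5 → sign +
step 2: pivot 1/9 → sign +
signature = (2, 1, 0)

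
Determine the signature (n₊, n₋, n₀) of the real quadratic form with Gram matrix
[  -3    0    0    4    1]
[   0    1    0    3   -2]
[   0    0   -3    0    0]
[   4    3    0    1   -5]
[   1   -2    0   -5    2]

step 0: pivot -3 → sign −
step 1: pivot 1 → sign +
step 2: pivot -3 → sign −
step 3: pivot -8/3 → sign −
step 4: pivot 3/8 → sign +
signature = (2, 3, 0)

Answer: (2, 3, 0)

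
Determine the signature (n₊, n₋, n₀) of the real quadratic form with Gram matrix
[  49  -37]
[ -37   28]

step 0: pivot 49 → sign +
step 1: pivot 3/49 → sign +
signature = (2, 0, 0)

Answer: (2, 0, 0)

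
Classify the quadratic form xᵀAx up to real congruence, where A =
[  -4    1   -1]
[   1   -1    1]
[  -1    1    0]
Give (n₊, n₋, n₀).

Answer: (1, 2, 0)

Derivation:
step 0: pivot -4 → sign −
step 1: pivot -3/4 → sign −
step 2: pivot 1 → sign +
signature = (1, 2, 0)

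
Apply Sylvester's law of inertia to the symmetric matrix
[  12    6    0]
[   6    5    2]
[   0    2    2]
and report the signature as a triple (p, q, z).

step 0: pivot 12 → sign +
step 1: pivot 2 → sign +
step 2: row/col 2 already zero → sign 0
signature = (2, 0, 1)

Answer: (2, 0, 1)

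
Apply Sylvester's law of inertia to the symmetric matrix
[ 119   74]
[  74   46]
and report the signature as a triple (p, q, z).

Answer: (1, 1, 0)

Derivation:
step 0: pivot 119 → sign +
step 1: pivot -2/119 → sign −
signature = (1, 1, 0)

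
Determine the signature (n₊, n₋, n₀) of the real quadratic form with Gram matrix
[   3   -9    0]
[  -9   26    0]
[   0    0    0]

step 0: pivot 3 → sign +
step 1: pivot -1 → sign −
step 2: row/col 2 already zero → sign 0
signature = (1, 1, 1)

Answer: (1, 1, 1)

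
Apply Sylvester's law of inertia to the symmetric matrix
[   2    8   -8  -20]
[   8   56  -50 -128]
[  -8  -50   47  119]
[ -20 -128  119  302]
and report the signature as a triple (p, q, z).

Answer: (3, 0, 1)

Derivation:
step 0: pivot 2 → sign +
step 1: pivot 24 → sign +
step 2: pivot 3/2 → sign +
step 3: row/col 3 already zero → sign 0
signature = (3, 0, 1)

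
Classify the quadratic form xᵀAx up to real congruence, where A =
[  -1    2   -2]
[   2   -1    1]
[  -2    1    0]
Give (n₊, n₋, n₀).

step 0: pivot -1 → sign −
step 1: pivot 3 → sign +
step 2: pivot 1 → sign +
signature = (2, 1, 0)

Answer: (2, 1, 0)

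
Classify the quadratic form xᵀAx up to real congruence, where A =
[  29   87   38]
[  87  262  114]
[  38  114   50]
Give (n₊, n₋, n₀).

Answer: (3, 0, 0)

Derivation:
step 0: pivot 29 → sign +
step 1: pivot 1 → sign +
step 2: pivot 6/29 → sign +
signature = (3, 0, 0)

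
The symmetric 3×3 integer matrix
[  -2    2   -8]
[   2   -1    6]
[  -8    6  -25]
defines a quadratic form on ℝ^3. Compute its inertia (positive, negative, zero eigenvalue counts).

Answer: (2, 1, 0)

Derivation:
step 0: pivot -2 → sign −
step 1: pivot 1 → sign +
step 2: pivot 3 → sign +
signature = (2, 1, 0)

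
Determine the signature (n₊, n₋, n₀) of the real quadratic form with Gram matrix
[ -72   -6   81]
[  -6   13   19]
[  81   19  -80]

Answer: (2, 1, 0)

Derivation:
step 0: pivot -72 → sign −
step 1: pivot 27/2 → sign +
step 2: pivot 1/108 → sign +
signature = (2, 1, 0)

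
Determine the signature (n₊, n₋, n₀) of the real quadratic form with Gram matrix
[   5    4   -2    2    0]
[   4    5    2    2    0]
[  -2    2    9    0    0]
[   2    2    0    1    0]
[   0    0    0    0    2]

step 0: pivot 5 → sign +
step 1: pivot 9/5 → sign +
step 2: pivot 1 → sign +
step 3: pivot 1/9 → sign +
step 4: pivot 2 → sign +
signature = (5, 0, 0)

Answer: (5, 0, 0)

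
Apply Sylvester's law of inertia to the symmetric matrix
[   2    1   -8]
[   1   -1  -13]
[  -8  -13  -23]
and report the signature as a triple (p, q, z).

step 0: pivot 2 → sign +
step 1: pivot -3/2 → sign −
step 2: pivot -1 → sign −
signature = (1, 2, 0)

Answer: (1, 2, 0)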